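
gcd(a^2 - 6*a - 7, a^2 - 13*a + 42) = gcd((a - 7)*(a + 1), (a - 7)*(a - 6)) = a - 7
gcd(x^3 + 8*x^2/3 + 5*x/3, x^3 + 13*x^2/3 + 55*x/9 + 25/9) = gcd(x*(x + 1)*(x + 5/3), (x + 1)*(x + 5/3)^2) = x^2 + 8*x/3 + 5/3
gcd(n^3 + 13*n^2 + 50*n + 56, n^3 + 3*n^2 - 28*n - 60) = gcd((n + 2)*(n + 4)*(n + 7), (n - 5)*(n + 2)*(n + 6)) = n + 2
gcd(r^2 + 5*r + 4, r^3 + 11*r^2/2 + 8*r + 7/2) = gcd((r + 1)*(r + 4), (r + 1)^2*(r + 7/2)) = r + 1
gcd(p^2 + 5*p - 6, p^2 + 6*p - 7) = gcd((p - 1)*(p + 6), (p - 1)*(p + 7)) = p - 1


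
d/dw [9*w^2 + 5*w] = 18*w + 5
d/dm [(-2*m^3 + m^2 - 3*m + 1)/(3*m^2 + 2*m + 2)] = (-6*m^4 - 8*m^3 - m^2 - 2*m - 8)/(9*m^4 + 12*m^3 + 16*m^2 + 8*m + 4)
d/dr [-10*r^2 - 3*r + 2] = -20*r - 3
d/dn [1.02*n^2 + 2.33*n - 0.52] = 2.04*n + 2.33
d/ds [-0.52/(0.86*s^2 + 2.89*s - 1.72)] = (0.8944*s + 1.5028)/(0.86*s^2 + 2.89*s - 1.72)^2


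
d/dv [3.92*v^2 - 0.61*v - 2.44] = 7.84*v - 0.61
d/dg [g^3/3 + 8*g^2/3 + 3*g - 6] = g^2 + 16*g/3 + 3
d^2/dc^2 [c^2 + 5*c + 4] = 2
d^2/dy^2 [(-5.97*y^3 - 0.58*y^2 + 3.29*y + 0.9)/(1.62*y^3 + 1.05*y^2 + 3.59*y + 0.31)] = (17.265636*y^6 + 260.127612*y^5 + 118.137852*y^4 - 148.066074*y^3 - 21.199374*y^2 + 7.77574799999999*y + 15.178322)/(4.251528*y^9 + 8.26686*y^8 + 33.622938*y^7 + 40.237857*y^6 + 77.673951*y^5 + 52.440228*y^4 + 53.746595*y^3 + 12.288648*y^2 + 1.034997*y + 0.029791)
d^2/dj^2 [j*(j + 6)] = 2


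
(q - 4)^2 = q^2 - 8*q + 16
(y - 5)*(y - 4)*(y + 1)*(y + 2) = y^4 - 6*y^3 - 5*y^2 + 42*y + 40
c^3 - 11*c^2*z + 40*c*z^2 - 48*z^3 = (c - 4*z)^2*(c - 3*z)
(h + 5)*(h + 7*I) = h^2 + 5*h + 7*I*h + 35*I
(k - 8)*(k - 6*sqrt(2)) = k^2 - 6*sqrt(2)*k - 8*k + 48*sqrt(2)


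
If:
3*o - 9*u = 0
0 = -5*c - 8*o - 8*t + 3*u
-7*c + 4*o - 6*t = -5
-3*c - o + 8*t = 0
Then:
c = 2/5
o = -2/5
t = 1/10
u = -2/15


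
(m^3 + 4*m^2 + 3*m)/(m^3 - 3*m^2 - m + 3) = m*(m + 3)/(m^2 - 4*m + 3)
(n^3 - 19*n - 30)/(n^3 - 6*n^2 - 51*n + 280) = (n^2 + 5*n + 6)/(n^2 - n - 56)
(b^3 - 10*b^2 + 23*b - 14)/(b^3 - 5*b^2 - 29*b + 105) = (b^2 - 3*b + 2)/(b^2 + 2*b - 15)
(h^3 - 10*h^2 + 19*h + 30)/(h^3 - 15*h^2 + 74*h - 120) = (h + 1)/(h - 4)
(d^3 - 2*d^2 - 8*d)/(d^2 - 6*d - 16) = d*(d - 4)/(d - 8)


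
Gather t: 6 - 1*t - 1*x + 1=-t - x + 7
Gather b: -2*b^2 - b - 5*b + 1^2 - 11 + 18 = -2*b^2 - 6*b + 8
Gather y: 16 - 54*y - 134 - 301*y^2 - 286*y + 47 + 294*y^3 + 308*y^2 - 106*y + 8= 294*y^3 + 7*y^2 - 446*y - 63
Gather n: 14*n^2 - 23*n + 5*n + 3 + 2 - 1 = 14*n^2 - 18*n + 4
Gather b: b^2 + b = b^2 + b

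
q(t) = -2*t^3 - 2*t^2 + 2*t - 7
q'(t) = -6*t^2 - 4*t + 2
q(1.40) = -13.61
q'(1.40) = -15.36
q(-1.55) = -7.46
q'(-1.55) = -6.22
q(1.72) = -19.65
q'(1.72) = -22.63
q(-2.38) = 3.87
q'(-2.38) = -22.47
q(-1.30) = -8.59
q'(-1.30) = -2.94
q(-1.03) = -9.00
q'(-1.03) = -0.25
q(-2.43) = 5.03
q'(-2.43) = -23.71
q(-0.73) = -8.75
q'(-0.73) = 1.72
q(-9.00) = 1271.00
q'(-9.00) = -448.00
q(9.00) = -1609.00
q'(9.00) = -520.00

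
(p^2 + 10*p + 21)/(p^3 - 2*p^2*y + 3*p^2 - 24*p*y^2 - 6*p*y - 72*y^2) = (-p - 7)/(-p^2 + 2*p*y + 24*y^2)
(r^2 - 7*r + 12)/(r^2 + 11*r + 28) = (r^2 - 7*r + 12)/(r^2 + 11*r + 28)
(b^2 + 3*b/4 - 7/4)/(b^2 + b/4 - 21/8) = 2*(b - 1)/(2*b - 3)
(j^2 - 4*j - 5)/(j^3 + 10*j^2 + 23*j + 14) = (j - 5)/(j^2 + 9*j + 14)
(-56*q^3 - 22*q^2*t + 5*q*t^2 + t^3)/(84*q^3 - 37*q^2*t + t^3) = (-2*q - t)/(3*q - t)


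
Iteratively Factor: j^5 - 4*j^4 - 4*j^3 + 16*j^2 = (j + 2)*(j^4 - 6*j^3 + 8*j^2) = (j - 4)*(j + 2)*(j^3 - 2*j^2) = j*(j - 4)*(j + 2)*(j^2 - 2*j) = j*(j - 4)*(j - 2)*(j + 2)*(j)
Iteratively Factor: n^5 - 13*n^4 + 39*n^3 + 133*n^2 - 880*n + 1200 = (n - 5)*(n^4 - 8*n^3 - n^2 + 128*n - 240) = (n - 5)^2*(n^3 - 3*n^2 - 16*n + 48) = (n - 5)^2*(n + 4)*(n^2 - 7*n + 12) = (n - 5)^2*(n - 4)*(n + 4)*(n - 3)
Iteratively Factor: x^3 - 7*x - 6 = (x + 2)*(x^2 - 2*x - 3) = (x + 1)*(x + 2)*(x - 3)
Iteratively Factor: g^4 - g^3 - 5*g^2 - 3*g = (g - 3)*(g^3 + 2*g^2 + g) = g*(g - 3)*(g^2 + 2*g + 1) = g*(g - 3)*(g + 1)*(g + 1)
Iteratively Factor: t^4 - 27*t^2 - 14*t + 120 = (t - 2)*(t^3 + 2*t^2 - 23*t - 60) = (t - 2)*(t + 3)*(t^2 - t - 20) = (t - 5)*(t - 2)*(t + 3)*(t + 4)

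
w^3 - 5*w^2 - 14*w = w*(w - 7)*(w + 2)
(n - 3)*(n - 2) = n^2 - 5*n + 6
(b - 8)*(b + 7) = b^2 - b - 56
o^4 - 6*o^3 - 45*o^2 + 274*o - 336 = (o - 8)*(o - 3)*(o - 2)*(o + 7)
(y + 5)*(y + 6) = y^2 + 11*y + 30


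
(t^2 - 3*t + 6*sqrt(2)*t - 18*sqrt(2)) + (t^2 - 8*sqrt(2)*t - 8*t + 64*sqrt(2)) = 2*t^2 - 11*t - 2*sqrt(2)*t + 46*sqrt(2)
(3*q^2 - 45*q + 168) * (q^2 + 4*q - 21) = 3*q^4 - 33*q^3 - 75*q^2 + 1617*q - 3528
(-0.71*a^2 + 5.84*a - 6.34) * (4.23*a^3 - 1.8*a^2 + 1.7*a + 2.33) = -3.0033*a^5 + 25.9812*a^4 - 38.5372*a^3 + 19.6857*a^2 + 2.8292*a - 14.7722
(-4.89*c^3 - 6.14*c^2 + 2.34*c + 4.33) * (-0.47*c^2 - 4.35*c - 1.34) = 2.2983*c^5 + 24.1573*c^4 + 32.1618*c^3 - 3.9865*c^2 - 21.9711*c - 5.8022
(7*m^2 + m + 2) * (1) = 7*m^2 + m + 2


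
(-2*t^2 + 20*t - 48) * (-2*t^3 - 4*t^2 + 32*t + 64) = 4*t^5 - 32*t^4 - 48*t^3 + 704*t^2 - 256*t - 3072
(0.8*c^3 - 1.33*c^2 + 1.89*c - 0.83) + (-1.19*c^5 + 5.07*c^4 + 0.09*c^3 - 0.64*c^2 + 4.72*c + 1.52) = -1.19*c^5 + 5.07*c^4 + 0.89*c^3 - 1.97*c^2 + 6.61*c + 0.69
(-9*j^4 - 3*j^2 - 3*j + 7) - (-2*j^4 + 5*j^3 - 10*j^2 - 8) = -7*j^4 - 5*j^3 + 7*j^2 - 3*j + 15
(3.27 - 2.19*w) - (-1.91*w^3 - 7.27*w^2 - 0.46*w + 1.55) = 1.91*w^3 + 7.27*w^2 - 1.73*w + 1.72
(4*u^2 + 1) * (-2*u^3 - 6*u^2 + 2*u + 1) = -8*u^5 - 24*u^4 + 6*u^3 - 2*u^2 + 2*u + 1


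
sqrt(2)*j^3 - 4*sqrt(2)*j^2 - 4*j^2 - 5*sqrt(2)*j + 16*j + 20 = (j - 5)*(j - 2*sqrt(2))*(sqrt(2)*j + sqrt(2))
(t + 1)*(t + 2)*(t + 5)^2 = t^4 + 13*t^3 + 57*t^2 + 95*t + 50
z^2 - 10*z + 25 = (z - 5)^2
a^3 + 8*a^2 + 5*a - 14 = (a - 1)*(a + 2)*(a + 7)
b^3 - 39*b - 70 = (b - 7)*(b + 2)*(b + 5)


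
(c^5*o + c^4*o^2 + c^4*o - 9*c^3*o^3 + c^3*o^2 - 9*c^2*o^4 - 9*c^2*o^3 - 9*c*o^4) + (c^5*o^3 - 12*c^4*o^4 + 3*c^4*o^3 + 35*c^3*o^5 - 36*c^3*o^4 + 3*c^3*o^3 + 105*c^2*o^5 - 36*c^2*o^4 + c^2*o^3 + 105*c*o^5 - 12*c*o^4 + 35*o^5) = c^5*o^3 + c^5*o - 12*c^4*o^4 + 3*c^4*o^3 + c^4*o^2 + c^4*o + 35*c^3*o^5 - 36*c^3*o^4 - 6*c^3*o^3 + c^3*o^2 + 105*c^2*o^5 - 45*c^2*o^4 - 8*c^2*o^3 + 105*c*o^5 - 21*c*o^4 + 35*o^5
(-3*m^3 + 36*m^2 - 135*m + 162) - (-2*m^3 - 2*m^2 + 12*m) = -m^3 + 38*m^2 - 147*m + 162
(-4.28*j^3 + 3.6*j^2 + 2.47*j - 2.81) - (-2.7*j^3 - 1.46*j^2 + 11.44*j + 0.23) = -1.58*j^3 + 5.06*j^2 - 8.97*j - 3.04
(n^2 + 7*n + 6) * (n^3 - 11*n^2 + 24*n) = n^5 - 4*n^4 - 47*n^3 + 102*n^2 + 144*n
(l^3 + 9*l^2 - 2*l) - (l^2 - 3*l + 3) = l^3 + 8*l^2 + l - 3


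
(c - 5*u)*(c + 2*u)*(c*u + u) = c^3*u - 3*c^2*u^2 + c^2*u - 10*c*u^3 - 3*c*u^2 - 10*u^3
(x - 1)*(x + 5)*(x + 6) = x^3 + 10*x^2 + 19*x - 30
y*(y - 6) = y^2 - 6*y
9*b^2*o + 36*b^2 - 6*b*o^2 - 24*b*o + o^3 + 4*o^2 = (-3*b + o)^2*(o + 4)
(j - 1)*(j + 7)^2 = j^3 + 13*j^2 + 35*j - 49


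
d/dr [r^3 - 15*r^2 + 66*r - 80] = 3*r^2 - 30*r + 66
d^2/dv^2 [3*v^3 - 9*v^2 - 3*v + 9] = 18*v - 18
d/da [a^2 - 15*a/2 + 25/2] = 2*a - 15/2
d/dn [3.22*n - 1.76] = 3.22000000000000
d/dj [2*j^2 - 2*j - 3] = 4*j - 2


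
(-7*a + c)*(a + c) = -7*a^2 - 6*a*c + c^2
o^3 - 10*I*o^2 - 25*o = o*(o - 5*I)^2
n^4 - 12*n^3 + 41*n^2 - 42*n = n*(n - 7)*(n - 3)*(n - 2)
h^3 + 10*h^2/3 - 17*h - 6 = (h - 3)*(h + 1/3)*(h + 6)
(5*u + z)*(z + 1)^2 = 5*u*z^2 + 10*u*z + 5*u + z^3 + 2*z^2 + z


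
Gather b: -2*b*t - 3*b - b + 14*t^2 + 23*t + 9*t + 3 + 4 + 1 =b*(-2*t - 4) + 14*t^2 + 32*t + 8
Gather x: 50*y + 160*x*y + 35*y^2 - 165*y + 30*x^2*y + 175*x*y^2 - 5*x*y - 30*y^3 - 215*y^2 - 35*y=30*x^2*y + x*(175*y^2 + 155*y) - 30*y^3 - 180*y^2 - 150*y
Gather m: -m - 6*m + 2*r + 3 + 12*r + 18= -7*m + 14*r + 21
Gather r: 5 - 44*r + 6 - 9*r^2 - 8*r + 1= -9*r^2 - 52*r + 12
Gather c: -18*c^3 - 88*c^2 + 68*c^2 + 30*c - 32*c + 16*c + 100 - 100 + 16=-18*c^3 - 20*c^2 + 14*c + 16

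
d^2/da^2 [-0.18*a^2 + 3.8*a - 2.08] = -0.360000000000000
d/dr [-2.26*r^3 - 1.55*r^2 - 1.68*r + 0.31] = -6.78*r^2 - 3.1*r - 1.68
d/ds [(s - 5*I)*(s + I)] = 2*s - 4*I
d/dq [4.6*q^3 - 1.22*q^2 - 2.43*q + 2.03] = 13.8*q^2 - 2.44*q - 2.43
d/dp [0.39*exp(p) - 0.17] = 0.39*exp(p)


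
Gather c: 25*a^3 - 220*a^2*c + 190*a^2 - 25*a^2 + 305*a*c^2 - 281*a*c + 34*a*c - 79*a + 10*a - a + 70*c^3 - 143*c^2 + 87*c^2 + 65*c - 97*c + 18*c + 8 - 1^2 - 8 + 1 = 25*a^3 + 165*a^2 - 70*a + 70*c^3 + c^2*(305*a - 56) + c*(-220*a^2 - 247*a - 14)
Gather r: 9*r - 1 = 9*r - 1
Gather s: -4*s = -4*s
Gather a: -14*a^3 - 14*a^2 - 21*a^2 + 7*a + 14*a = -14*a^3 - 35*a^2 + 21*a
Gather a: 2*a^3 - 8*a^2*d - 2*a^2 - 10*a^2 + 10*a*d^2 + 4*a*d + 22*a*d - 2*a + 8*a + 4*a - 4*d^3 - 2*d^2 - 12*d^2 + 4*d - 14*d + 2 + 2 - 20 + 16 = 2*a^3 + a^2*(-8*d - 12) + a*(10*d^2 + 26*d + 10) - 4*d^3 - 14*d^2 - 10*d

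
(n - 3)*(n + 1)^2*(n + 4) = n^4 + 3*n^3 - 9*n^2 - 23*n - 12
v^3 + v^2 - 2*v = v*(v - 1)*(v + 2)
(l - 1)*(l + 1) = l^2 - 1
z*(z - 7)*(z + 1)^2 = z^4 - 5*z^3 - 13*z^2 - 7*z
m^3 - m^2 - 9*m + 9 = (m - 3)*(m - 1)*(m + 3)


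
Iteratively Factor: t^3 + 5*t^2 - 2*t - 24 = (t + 3)*(t^2 + 2*t - 8) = (t - 2)*(t + 3)*(t + 4)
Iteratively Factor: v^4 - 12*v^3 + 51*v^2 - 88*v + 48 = (v - 3)*(v^3 - 9*v^2 + 24*v - 16) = (v - 4)*(v - 3)*(v^2 - 5*v + 4) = (v - 4)^2*(v - 3)*(v - 1)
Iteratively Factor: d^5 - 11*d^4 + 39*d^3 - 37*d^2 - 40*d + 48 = (d - 3)*(d^4 - 8*d^3 + 15*d^2 + 8*d - 16) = (d - 4)*(d - 3)*(d^3 - 4*d^2 - d + 4) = (d - 4)*(d - 3)*(d + 1)*(d^2 - 5*d + 4) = (d - 4)*(d - 3)*(d - 1)*(d + 1)*(d - 4)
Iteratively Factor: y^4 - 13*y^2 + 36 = (y + 3)*(y^3 - 3*y^2 - 4*y + 12) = (y - 2)*(y + 3)*(y^2 - y - 6) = (y - 3)*(y - 2)*(y + 3)*(y + 2)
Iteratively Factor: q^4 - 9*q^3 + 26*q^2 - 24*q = (q - 3)*(q^3 - 6*q^2 + 8*q) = (q - 4)*(q - 3)*(q^2 - 2*q) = (q - 4)*(q - 3)*(q - 2)*(q)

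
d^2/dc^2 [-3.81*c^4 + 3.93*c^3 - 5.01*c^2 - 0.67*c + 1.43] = -45.72*c^2 + 23.58*c - 10.02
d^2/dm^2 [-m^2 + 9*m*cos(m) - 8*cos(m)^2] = -9*m*cos(m) - 32*sin(m)^2 - 18*sin(m) + 14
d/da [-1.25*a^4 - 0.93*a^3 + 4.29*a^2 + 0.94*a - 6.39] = -5.0*a^3 - 2.79*a^2 + 8.58*a + 0.94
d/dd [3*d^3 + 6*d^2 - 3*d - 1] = 9*d^2 + 12*d - 3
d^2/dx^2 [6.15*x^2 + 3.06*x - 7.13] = 12.3000000000000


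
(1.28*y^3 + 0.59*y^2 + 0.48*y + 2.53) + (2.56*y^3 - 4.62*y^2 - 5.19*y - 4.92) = 3.84*y^3 - 4.03*y^2 - 4.71*y - 2.39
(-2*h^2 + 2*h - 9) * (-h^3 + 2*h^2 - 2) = 2*h^5 - 6*h^4 + 13*h^3 - 14*h^2 - 4*h + 18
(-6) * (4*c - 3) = 18 - 24*c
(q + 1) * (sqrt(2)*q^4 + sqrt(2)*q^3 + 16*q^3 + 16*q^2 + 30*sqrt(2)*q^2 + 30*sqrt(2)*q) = sqrt(2)*q^5 + 2*sqrt(2)*q^4 + 16*q^4 + 32*q^3 + 31*sqrt(2)*q^3 + 16*q^2 + 60*sqrt(2)*q^2 + 30*sqrt(2)*q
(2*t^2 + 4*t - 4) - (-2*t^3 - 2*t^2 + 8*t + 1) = 2*t^3 + 4*t^2 - 4*t - 5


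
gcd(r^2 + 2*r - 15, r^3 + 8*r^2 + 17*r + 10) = r + 5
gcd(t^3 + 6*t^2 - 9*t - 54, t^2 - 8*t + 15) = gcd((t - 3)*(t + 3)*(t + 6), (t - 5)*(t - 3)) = t - 3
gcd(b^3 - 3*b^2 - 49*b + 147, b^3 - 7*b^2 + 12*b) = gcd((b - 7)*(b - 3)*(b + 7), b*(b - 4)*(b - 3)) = b - 3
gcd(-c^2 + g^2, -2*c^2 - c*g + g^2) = c + g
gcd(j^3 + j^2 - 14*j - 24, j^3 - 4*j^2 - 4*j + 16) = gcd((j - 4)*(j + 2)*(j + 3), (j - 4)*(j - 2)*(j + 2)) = j^2 - 2*j - 8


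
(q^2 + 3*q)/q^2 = (q + 3)/q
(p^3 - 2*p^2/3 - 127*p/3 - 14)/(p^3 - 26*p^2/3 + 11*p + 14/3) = (p + 6)/(p - 2)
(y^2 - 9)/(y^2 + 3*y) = (y - 3)/y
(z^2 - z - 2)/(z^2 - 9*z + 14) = (z + 1)/(z - 7)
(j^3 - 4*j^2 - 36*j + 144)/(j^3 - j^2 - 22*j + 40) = (j^2 - 36)/(j^2 + 3*j - 10)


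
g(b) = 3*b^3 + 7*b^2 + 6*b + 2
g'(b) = 9*b^2 + 14*b + 6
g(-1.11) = -0.14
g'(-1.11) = 1.55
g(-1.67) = -2.47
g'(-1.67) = 7.72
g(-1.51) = -1.43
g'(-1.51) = 5.38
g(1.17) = 23.41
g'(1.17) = 34.70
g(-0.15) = 1.25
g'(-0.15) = 4.10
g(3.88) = 305.89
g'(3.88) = 195.81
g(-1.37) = -0.80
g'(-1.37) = 3.71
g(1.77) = 51.19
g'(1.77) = 58.98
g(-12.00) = -4246.00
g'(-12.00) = 1134.00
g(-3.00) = -34.00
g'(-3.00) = 45.00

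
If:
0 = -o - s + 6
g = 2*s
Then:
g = 2*s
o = 6 - s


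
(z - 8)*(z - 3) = z^2 - 11*z + 24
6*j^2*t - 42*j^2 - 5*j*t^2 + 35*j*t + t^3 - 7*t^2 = (-3*j + t)*(-2*j + t)*(t - 7)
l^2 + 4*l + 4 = (l + 2)^2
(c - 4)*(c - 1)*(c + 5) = c^3 - 21*c + 20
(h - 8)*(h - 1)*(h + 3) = h^3 - 6*h^2 - 19*h + 24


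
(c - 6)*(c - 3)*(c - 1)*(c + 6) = c^4 - 4*c^3 - 33*c^2 + 144*c - 108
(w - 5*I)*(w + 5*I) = w^2 + 25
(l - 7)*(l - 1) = l^2 - 8*l + 7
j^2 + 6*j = j*(j + 6)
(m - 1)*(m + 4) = m^2 + 3*m - 4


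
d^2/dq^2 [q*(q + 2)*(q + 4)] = 6*q + 12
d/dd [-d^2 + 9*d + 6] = 9 - 2*d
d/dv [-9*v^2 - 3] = -18*v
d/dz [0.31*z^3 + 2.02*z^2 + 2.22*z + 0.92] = 0.93*z^2 + 4.04*z + 2.22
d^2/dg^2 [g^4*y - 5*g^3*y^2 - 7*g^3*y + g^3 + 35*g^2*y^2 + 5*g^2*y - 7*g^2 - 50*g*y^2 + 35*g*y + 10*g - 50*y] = 12*g^2*y - 30*g*y^2 - 42*g*y + 6*g + 70*y^2 + 10*y - 14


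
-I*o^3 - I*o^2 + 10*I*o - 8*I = (o - 2)*(o + 4)*(-I*o + I)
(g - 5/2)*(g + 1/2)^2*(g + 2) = g^4 + g^3/2 - 21*g^2/4 - 41*g/8 - 5/4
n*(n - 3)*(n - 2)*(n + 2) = n^4 - 3*n^3 - 4*n^2 + 12*n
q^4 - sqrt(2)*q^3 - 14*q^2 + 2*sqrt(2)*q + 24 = (q - 3*sqrt(2))*(q - sqrt(2))*(q + sqrt(2))*(q + 2*sqrt(2))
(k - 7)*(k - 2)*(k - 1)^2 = k^4 - 11*k^3 + 33*k^2 - 37*k + 14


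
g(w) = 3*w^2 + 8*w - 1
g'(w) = 6*w + 8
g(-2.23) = -3.92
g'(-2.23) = -5.38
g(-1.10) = -6.17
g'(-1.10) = 1.40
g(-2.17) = -4.23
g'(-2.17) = -5.02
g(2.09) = 28.82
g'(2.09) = 20.54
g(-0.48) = -4.15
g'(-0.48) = 5.12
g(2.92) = 47.94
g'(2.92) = 25.52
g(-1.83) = -5.59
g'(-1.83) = -2.98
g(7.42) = 223.53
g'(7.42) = 52.52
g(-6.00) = 59.00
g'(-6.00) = -28.00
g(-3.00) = 2.00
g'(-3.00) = -10.00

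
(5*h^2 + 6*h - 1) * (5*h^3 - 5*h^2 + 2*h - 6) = 25*h^5 + 5*h^4 - 25*h^3 - 13*h^2 - 38*h + 6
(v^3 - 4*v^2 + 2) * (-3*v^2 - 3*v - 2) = -3*v^5 + 9*v^4 + 10*v^3 + 2*v^2 - 6*v - 4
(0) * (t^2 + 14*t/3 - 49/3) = 0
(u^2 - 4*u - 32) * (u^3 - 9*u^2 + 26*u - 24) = u^5 - 13*u^4 + 30*u^3 + 160*u^2 - 736*u + 768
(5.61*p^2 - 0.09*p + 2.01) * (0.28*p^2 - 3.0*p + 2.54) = 1.5708*p^4 - 16.8552*p^3 + 15.0822*p^2 - 6.2586*p + 5.1054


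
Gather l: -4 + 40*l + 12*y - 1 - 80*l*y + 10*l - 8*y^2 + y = l*(50 - 80*y) - 8*y^2 + 13*y - 5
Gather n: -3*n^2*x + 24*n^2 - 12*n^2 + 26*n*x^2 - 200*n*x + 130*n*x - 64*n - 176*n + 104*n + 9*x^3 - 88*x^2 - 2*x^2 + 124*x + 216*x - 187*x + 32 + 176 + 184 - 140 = n^2*(12 - 3*x) + n*(26*x^2 - 70*x - 136) + 9*x^3 - 90*x^2 + 153*x + 252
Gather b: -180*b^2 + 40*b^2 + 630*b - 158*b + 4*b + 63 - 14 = -140*b^2 + 476*b + 49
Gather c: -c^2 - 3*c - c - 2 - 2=-c^2 - 4*c - 4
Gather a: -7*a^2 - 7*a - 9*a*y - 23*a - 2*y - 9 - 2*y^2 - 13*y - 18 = -7*a^2 + a*(-9*y - 30) - 2*y^2 - 15*y - 27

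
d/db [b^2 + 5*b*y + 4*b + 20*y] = 2*b + 5*y + 4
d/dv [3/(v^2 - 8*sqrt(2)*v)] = 6*(-v + 4*sqrt(2))/(v^2*(v - 8*sqrt(2))^2)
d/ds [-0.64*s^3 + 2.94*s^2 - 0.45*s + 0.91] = -1.92*s^2 + 5.88*s - 0.45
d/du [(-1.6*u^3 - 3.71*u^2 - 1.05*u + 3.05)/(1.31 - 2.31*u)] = (7.392*u^3 + 2.2821*u^2 - 9.7202*u + 5.67)/(5.3361*u^2 - 6.0522*u + 1.7161)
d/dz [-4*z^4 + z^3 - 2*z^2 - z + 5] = -16*z^3 + 3*z^2 - 4*z - 1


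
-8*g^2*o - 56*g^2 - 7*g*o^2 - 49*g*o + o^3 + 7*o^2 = (-8*g + o)*(g + o)*(o + 7)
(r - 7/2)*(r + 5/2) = r^2 - r - 35/4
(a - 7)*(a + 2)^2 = a^3 - 3*a^2 - 24*a - 28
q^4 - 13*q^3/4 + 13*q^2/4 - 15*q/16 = q*(q - 3/2)*(q - 5/4)*(q - 1/2)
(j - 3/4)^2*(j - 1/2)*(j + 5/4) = j^4 - 3*j^3/4 - 19*j^2/16 + 87*j/64 - 45/128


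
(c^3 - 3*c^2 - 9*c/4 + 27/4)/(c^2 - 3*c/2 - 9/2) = c - 3/2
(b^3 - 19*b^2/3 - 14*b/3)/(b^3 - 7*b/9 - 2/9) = 3*b*(b - 7)/(3*b^2 - 2*b - 1)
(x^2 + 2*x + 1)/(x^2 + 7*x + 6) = (x + 1)/(x + 6)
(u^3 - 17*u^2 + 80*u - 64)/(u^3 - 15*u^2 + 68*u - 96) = (u^2 - 9*u + 8)/(u^2 - 7*u + 12)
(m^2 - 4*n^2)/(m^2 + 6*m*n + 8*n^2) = (m - 2*n)/(m + 4*n)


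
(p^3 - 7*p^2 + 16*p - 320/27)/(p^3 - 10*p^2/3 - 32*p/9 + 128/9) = (p - 5/3)/(p + 2)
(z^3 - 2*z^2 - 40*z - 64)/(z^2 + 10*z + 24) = (z^2 - 6*z - 16)/(z + 6)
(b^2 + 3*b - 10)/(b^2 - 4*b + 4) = (b + 5)/(b - 2)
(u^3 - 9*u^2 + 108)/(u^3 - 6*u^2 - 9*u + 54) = (u - 6)/(u - 3)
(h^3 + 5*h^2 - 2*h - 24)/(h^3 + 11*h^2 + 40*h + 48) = (h - 2)/(h + 4)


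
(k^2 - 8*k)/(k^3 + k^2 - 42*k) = (k - 8)/(k^2 + k - 42)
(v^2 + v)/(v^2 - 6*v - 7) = v/(v - 7)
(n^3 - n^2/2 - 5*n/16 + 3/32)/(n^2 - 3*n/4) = n + 1/4 - 1/(8*n)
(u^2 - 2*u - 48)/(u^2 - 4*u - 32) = (u + 6)/(u + 4)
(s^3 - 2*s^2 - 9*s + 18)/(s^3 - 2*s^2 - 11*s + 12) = (s^2 - 5*s + 6)/(s^2 - 5*s + 4)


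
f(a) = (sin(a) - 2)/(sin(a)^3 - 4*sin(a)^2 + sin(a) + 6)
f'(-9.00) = -0.64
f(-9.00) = -0.50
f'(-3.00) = -0.31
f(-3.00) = -0.37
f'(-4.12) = -0.01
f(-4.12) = -0.25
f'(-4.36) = -0.00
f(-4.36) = -0.25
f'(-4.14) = -0.01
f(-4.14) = -0.25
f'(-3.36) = -0.13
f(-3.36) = -0.30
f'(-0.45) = 0.69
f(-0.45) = -0.52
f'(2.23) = -0.02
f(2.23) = -0.25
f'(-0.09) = 0.27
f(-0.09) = -0.36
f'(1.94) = -0.00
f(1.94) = -0.25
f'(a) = (sin(a) - 2)*(-3*sin(a)^2*cos(a) + 8*sin(a)*cos(a) - cos(a))/(sin(a)^3 - 4*sin(a)^2 + sin(a) + 6)^2 + cos(a)/(sin(a)^3 - 4*sin(a)^2 + sin(a) + 6)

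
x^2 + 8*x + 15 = (x + 3)*(x + 5)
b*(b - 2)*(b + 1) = b^3 - b^2 - 2*b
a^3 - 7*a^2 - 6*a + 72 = (a - 6)*(a - 4)*(a + 3)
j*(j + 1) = j^2 + j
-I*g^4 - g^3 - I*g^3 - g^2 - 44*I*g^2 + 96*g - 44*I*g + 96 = (g - 8*I)*(g + 3*I)*(g + 4*I)*(-I*g - I)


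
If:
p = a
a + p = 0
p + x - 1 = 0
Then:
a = 0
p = 0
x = 1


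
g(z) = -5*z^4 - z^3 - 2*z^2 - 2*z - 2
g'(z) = -20*z^3 - 3*z^2 - 4*z - 2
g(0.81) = -7.62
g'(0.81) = -17.84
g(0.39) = -3.26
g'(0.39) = -5.20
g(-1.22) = -11.80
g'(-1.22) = 34.73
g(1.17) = -18.05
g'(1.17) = -42.82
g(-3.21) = -513.98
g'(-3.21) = 641.45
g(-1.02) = -6.39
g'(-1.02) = 20.18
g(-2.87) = -328.33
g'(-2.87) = 457.57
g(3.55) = -873.16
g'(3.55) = -948.78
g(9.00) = -33716.00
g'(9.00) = -14861.00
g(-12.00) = -102218.00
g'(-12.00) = 34174.00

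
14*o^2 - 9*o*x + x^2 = (-7*o + x)*(-2*o + x)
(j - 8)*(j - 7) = j^2 - 15*j + 56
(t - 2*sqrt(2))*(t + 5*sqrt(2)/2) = t^2 + sqrt(2)*t/2 - 10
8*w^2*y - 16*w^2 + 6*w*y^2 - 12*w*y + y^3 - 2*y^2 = (2*w + y)*(4*w + y)*(y - 2)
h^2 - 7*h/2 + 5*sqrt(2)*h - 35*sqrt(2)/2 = (h - 7/2)*(h + 5*sqrt(2))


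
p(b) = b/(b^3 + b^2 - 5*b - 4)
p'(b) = b*(-3*b^2 - 2*b + 5)/(b^3 + b^2 - 5*b - 4)^2 + 1/(b^3 + b^2 - 5*b - 4)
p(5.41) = 0.03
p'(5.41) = -0.01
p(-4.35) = 0.10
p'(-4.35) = 0.07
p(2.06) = -1.57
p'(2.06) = -14.89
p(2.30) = 1.18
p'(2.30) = -8.78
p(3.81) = 0.08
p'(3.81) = -0.06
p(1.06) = -0.15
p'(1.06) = -0.15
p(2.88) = 0.21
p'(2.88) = -0.32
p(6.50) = 0.02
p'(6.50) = -0.01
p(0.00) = 0.00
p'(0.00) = -0.25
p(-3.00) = 0.43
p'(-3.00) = 0.84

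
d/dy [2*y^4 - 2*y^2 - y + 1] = 8*y^3 - 4*y - 1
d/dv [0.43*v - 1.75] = 0.430000000000000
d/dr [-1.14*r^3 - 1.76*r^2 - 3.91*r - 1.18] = -3.42*r^2 - 3.52*r - 3.91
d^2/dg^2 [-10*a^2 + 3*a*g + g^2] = 2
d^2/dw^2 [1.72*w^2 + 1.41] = 3.44000000000000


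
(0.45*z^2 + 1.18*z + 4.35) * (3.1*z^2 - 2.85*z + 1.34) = 1.395*z^4 + 2.3755*z^3 + 10.725*z^2 - 10.8163*z + 5.829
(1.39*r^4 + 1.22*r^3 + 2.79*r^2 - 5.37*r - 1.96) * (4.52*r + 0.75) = 6.2828*r^5 + 6.5569*r^4 + 13.5258*r^3 - 22.1799*r^2 - 12.8867*r - 1.47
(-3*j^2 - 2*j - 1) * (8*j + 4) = -24*j^3 - 28*j^2 - 16*j - 4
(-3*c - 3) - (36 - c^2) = c^2 - 3*c - 39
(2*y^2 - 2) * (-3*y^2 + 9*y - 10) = -6*y^4 + 18*y^3 - 14*y^2 - 18*y + 20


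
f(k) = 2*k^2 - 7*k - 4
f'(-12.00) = -55.00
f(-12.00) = 368.00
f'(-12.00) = -55.00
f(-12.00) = 368.00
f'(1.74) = -0.04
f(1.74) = -10.12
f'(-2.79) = -18.16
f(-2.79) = 31.10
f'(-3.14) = -19.56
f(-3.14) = 37.70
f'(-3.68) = -21.72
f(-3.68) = 48.84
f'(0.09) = -6.64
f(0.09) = -4.61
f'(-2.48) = -16.92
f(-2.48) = 25.66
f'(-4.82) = -26.28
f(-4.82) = 76.20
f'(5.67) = 15.68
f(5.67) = 20.61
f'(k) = 4*k - 7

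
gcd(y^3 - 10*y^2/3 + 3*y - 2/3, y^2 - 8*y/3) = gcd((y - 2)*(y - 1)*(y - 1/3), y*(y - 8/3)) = 1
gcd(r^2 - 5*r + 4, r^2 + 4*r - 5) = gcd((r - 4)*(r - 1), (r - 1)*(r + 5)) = r - 1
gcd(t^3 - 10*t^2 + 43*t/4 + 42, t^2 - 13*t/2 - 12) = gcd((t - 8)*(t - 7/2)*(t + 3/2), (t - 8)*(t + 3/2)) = t^2 - 13*t/2 - 12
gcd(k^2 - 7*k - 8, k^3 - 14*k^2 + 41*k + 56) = k^2 - 7*k - 8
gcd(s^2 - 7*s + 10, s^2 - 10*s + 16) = s - 2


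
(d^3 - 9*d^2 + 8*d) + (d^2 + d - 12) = d^3 - 8*d^2 + 9*d - 12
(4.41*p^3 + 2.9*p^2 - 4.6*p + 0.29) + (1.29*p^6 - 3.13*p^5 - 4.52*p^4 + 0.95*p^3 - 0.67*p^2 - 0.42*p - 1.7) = 1.29*p^6 - 3.13*p^5 - 4.52*p^4 + 5.36*p^3 + 2.23*p^2 - 5.02*p - 1.41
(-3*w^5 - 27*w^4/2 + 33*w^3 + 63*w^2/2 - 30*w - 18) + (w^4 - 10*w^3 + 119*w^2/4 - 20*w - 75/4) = -3*w^5 - 25*w^4/2 + 23*w^3 + 245*w^2/4 - 50*w - 147/4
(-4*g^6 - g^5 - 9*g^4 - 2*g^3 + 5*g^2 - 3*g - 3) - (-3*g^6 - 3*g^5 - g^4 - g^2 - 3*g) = -g^6 + 2*g^5 - 8*g^4 - 2*g^3 + 6*g^2 - 3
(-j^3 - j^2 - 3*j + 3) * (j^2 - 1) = -j^5 - j^4 - 2*j^3 + 4*j^2 + 3*j - 3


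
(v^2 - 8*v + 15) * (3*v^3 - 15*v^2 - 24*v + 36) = 3*v^5 - 39*v^4 + 141*v^3 + 3*v^2 - 648*v + 540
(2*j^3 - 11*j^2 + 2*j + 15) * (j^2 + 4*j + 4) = 2*j^5 - 3*j^4 - 34*j^3 - 21*j^2 + 68*j + 60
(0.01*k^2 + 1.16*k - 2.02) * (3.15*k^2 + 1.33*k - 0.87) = 0.0315*k^4 + 3.6673*k^3 - 4.8289*k^2 - 3.6958*k + 1.7574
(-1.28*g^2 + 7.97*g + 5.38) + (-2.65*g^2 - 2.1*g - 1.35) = -3.93*g^2 + 5.87*g + 4.03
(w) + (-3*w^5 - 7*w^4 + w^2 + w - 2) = -3*w^5 - 7*w^4 + w^2 + 2*w - 2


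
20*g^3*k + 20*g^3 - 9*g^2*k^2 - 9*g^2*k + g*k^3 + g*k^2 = (-5*g + k)*(-4*g + k)*(g*k + g)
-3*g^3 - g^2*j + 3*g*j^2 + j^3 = (-g + j)*(g + j)*(3*g + j)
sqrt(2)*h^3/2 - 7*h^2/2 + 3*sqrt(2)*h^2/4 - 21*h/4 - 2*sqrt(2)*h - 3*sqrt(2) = (h + 3/2)*(h - 4*sqrt(2))*(sqrt(2)*h/2 + 1/2)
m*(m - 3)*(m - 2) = m^3 - 5*m^2 + 6*m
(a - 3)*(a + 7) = a^2 + 4*a - 21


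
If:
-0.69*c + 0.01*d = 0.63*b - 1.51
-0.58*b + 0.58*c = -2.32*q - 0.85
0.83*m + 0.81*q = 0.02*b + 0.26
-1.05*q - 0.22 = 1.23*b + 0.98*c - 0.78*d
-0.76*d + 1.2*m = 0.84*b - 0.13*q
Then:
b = -0.03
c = 2.24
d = 1.80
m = 1.22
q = -0.93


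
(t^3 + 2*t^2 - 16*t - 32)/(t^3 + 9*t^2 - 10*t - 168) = (t^2 + 6*t + 8)/(t^2 + 13*t + 42)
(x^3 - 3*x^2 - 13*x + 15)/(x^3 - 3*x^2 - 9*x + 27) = (x^2 - 6*x + 5)/(x^2 - 6*x + 9)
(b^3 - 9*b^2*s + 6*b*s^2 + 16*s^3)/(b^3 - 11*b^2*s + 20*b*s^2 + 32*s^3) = (-b + 2*s)/(-b + 4*s)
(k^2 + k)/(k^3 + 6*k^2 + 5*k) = 1/(k + 5)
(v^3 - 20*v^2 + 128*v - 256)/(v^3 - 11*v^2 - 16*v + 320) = (v - 4)/(v + 5)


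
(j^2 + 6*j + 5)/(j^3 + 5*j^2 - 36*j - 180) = (j + 1)/(j^2 - 36)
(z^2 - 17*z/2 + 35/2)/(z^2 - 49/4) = 2*(z - 5)/(2*z + 7)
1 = 1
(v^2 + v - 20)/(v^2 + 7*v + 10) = (v - 4)/(v + 2)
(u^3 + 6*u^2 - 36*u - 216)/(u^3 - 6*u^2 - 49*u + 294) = (u^2 + 12*u + 36)/(u^2 - 49)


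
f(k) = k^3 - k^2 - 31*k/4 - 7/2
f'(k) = 3*k^2 - 2*k - 31/4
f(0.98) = -11.11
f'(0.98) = -6.83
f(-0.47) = -0.18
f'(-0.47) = -6.15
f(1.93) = -14.99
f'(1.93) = -0.44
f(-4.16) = -60.56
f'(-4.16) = 52.49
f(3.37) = -2.70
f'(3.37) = 19.58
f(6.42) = 170.14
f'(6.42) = 103.06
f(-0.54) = 0.24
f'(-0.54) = -5.80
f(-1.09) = 2.46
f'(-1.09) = -2.01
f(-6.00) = -209.00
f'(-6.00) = 112.25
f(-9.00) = -743.75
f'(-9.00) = 253.25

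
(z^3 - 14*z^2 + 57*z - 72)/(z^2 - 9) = (z^2 - 11*z + 24)/(z + 3)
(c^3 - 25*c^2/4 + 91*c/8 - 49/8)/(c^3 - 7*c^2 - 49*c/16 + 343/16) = 2*(2*c^2 - 9*c + 7)/(4*c^2 - 21*c - 49)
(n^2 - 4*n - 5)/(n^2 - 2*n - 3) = (n - 5)/(n - 3)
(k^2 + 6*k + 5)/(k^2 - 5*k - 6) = (k + 5)/(k - 6)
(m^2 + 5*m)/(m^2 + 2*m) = (m + 5)/(m + 2)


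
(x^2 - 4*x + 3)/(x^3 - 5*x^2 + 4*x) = (x - 3)/(x*(x - 4))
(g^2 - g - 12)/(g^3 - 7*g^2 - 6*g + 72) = 1/(g - 6)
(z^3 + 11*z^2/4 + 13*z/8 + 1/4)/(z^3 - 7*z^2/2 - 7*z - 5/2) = (4*z^2 + 9*z + 2)/(4*(z^2 - 4*z - 5))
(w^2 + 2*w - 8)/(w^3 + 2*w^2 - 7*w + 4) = (w - 2)/(w^2 - 2*w + 1)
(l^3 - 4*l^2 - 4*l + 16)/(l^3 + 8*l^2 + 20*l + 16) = (l^2 - 6*l + 8)/(l^2 + 6*l + 8)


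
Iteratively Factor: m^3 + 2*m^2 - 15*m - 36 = (m + 3)*(m^2 - m - 12) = (m + 3)^2*(m - 4)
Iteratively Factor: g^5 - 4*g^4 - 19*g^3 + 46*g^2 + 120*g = (g)*(g^4 - 4*g^3 - 19*g^2 + 46*g + 120) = g*(g + 3)*(g^3 - 7*g^2 + 2*g + 40) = g*(g - 5)*(g + 3)*(g^2 - 2*g - 8) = g*(g - 5)*(g + 2)*(g + 3)*(g - 4)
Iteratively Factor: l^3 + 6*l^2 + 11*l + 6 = (l + 1)*(l^2 + 5*l + 6) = (l + 1)*(l + 3)*(l + 2)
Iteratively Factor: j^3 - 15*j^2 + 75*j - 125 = (j - 5)*(j^2 - 10*j + 25) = (j - 5)^2*(j - 5)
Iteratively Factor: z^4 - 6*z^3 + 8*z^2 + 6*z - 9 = (z - 3)*(z^3 - 3*z^2 - z + 3) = (z - 3)*(z - 1)*(z^2 - 2*z - 3) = (z - 3)*(z - 1)*(z + 1)*(z - 3)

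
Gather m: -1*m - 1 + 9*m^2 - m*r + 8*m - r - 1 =9*m^2 + m*(7 - r) - r - 2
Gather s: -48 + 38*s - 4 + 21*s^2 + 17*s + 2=21*s^2 + 55*s - 50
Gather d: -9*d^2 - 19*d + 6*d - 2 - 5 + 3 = -9*d^2 - 13*d - 4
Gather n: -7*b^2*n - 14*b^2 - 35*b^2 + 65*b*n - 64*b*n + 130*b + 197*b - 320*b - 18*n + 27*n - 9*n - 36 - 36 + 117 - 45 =-49*b^2 + 7*b + n*(-7*b^2 + b)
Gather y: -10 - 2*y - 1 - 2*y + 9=-4*y - 2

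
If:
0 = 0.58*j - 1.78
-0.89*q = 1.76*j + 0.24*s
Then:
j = 3.07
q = -0.269662921348315*s - 6.06896551724138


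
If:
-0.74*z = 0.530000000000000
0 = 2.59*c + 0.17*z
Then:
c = 0.05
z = -0.72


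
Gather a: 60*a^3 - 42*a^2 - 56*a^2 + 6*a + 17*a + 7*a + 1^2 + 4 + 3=60*a^3 - 98*a^2 + 30*a + 8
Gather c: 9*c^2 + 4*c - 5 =9*c^2 + 4*c - 5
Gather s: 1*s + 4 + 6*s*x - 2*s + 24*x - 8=s*(6*x - 1) + 24*x - 4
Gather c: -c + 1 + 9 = 10 - c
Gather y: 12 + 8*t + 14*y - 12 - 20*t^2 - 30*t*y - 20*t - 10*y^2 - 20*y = -20*t^2 - 12*t - 10*y^2 + y*(-30*t - 6)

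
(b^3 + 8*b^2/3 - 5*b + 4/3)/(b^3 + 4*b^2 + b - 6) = (3*b^2 + 11*b - 4)/(3*(b^2 + 5*b + 6))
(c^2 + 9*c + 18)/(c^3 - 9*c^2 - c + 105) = (c + 6)/(c^2 - 12*c + 35)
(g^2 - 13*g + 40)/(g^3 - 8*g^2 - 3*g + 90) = (g - 8)/(g^2 - 3*g - 18)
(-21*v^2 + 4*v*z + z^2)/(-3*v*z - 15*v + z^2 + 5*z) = (7*v + z)/(z + 5)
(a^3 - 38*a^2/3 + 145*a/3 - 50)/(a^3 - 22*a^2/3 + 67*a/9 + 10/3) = 3*(a - 5)/(3*a + 1)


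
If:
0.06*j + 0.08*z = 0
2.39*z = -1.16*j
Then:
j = 0.00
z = 0.00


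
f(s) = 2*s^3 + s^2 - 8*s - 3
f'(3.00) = 52.00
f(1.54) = -5.64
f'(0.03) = -7.93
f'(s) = 6*s^2 + 2*s - 8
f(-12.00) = -3219.00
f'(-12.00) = 832.00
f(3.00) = 36.00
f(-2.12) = -0.60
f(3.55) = 70.68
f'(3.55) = 74.72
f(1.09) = -7.94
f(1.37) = -6.94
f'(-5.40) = 156.16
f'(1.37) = 6.00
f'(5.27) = 169.18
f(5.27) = 275.34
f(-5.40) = -245.57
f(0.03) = -3.24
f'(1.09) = 1.31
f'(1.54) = 9.31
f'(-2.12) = 14.73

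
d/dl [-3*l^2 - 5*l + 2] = -6*l - 5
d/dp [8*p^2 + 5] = 16*p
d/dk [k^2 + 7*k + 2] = 2*k + 7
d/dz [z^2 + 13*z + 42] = 2*z + 13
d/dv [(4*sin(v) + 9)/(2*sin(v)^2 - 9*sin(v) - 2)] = (-8*sin(v)^2 - 36*sin(v) + 73)*cos(v)/(9*sin(v) + 2*cos(v)^2)^2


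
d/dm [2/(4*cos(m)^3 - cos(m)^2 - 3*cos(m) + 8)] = 8*(-sin(2*m) + 3*sin(3*m))/(-cos(2*m) + 2*cos(3*m) + 15)^2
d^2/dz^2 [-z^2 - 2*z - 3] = -2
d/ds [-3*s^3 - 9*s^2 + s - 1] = -9*s^2 - 18*s + 1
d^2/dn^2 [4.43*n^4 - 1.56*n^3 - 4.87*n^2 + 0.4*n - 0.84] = 53.16*n^2 - 9.36*n - 9.74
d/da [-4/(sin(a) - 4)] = 4*cos(a)/(sin(a) - 4)^2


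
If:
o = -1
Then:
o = -1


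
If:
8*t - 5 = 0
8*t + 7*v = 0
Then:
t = 5/8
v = -5/7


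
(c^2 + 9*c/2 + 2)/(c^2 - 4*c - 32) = (c + 1/2)/(c - 8)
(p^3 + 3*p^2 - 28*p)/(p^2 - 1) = p*(p^2 + 3*p - 28)/(p^2 - 1)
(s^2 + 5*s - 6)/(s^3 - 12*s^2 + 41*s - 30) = (s + 6)/(s^2 - 11*s + 30)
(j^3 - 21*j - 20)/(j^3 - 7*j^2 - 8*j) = (j^2 - j - 20)/(j*(j - 8))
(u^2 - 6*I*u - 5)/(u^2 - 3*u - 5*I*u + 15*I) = (u - I)/(u - 3)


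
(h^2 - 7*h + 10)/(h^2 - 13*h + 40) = (h - 2)/(h - 8)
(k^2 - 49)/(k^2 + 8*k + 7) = (k - 7)/(k + 1)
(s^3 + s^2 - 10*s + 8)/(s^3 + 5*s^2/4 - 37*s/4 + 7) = 4*(s - 2)/(4*s - 7)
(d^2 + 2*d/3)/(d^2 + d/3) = (3*d + 2)/(3*d + 1)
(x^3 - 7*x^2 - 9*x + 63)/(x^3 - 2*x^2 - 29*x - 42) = (x - 3)/(x + 2)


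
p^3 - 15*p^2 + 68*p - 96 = (p - 8)*(p - 4)*(p - 3)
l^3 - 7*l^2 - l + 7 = (l - 7)*(l - 1)*(l + 1)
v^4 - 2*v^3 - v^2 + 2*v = v*(v - 2)*(v - 1)*(v + 1)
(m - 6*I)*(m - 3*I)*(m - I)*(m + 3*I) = m^4 - 7*I*m^3 + 3*m^2 - 63*I*m - 54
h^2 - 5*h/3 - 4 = (h - 3)*(h + 4/3)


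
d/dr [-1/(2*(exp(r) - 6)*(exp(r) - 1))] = (exp(r) - 7/2)/(4*(exp(r) - 6)^2*sinh(r/2)^2)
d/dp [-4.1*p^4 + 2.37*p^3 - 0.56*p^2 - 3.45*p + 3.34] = -16.4*p^3 + 7.11*p^2 - 1.12*p - 3.45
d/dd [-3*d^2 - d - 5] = -6*d - 1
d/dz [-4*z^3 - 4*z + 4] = -12*z^2 - 4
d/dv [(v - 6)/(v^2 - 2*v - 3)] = (v^2 - 2*v - 2*(v - 6)*(v - 1) - 3)/(-v^2 + 2*v + 3)^2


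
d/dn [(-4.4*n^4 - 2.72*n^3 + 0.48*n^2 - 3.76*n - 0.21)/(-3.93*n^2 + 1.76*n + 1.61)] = (34.584*n^5 - 12.5424*n^4 - 37.9104*n^3 - 27.0696*n^2 - 0.105*n - 5.684)/(15.4449*n^4 - 13.8336*n^3 - 9.557*n^2 + 5.6672*n + 2.5921)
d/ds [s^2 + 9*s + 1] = 2*s + 9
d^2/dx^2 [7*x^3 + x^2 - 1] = 42*x + 2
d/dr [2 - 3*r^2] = -6*r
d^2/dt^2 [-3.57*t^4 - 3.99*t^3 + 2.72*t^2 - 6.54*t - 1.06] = -42.84*t^2 - 23.94*t + 5.44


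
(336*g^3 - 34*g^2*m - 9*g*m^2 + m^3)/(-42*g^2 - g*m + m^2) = -8*g + m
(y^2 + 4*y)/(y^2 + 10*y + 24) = y/(y + 6)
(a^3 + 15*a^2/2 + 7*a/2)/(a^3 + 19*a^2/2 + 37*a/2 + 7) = a/(a + 2)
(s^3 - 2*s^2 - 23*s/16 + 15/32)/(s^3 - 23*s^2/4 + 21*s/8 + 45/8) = (8*s^2 - 22*s + 5)/(4*(2*s^2 - 13*s + 15))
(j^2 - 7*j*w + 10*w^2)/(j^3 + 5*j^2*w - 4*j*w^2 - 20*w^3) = (j - 5*w)/(j^2 + 7*j*w + 10*w^2)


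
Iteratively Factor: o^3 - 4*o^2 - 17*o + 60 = (o - 5)*(o^2 + o - 12) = (o - 5)*(o - 3)*(o + 4)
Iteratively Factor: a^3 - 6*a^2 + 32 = (a - 4)*(a^2 - 2*a - 8) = (a - 4)*(a + 2)*(a - 4)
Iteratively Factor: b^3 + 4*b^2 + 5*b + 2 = (b + 1)*(b^2 + 3*b + 2) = (b + 1)^2*(b + 2)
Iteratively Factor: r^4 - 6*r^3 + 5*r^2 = (r)*(r^3 - 6*r^2 + 5*r) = r^2*(r^2 - 6*r + 5) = r^2*(r - 5)*(r - 1)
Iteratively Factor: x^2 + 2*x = (x)*(x + 2)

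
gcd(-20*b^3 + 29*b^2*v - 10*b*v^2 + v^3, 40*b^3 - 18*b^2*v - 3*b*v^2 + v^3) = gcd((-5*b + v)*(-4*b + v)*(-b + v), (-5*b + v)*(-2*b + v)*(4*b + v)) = -5*b + v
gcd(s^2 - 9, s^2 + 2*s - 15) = s - 3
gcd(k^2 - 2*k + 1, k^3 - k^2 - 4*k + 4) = k - 1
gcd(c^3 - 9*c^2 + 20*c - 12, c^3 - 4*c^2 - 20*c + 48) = c^2 - 8*c + 12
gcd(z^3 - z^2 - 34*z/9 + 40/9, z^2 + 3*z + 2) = z + 2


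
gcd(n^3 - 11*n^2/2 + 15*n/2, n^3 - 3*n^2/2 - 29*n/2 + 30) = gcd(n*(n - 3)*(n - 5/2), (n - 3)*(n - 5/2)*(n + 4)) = n^2 - 11*n/2 + 15/2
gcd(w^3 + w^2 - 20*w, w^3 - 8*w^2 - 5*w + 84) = w - 4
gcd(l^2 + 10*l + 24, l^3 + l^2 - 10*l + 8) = l + 4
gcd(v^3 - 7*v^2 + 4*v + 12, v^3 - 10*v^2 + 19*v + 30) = v^2 - 5*v - 6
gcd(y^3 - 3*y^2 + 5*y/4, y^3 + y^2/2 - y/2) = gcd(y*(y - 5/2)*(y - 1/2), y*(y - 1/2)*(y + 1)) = y^2 - y/2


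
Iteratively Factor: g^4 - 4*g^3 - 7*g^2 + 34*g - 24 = (g - 4)*(g^3 - 7*g + 6) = (g - 4)*(g - 1)*(g^2 + g - 6) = (g - 4)*(g - 2)*(g - 1)*(g + 3)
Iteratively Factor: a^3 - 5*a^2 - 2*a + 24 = (a - 3)*(a^2 - 2*a - 8) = (a - 3)*(a + 2)*(a - 4)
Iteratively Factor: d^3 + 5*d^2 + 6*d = (d + 2)*(d^2 + 3*d) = d*(d + 2)*(d + 3)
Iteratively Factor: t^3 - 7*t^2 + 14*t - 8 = (t - 4)*(t^2 - 3*t + 2) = (t - 4)*(t - 1)*(t - 2)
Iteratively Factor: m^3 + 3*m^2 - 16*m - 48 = (m - 4)*(m^2 + 7*m + 12) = (m - 4)*(m + 4)*(m + 3)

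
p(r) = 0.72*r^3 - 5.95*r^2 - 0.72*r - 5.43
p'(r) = 2.16*r^2 - 11.9*r - 0.72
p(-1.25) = -15.23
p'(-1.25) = 17.53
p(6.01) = -68.37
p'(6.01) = 5.78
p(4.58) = -64.37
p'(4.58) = -9.91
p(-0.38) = -6.06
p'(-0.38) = 4.11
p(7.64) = -37.15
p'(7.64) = 34.44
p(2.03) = -25.39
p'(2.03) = -15.98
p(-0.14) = -5.45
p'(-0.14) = 0.99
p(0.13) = -5.62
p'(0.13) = -2.23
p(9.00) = 31.02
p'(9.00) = 67.14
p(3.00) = -41.70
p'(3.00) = -16.98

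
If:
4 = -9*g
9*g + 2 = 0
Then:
No Solution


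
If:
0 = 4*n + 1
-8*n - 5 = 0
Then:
No Solution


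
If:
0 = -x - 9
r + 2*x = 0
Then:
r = 18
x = -9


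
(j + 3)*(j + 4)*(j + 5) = j^3 + 12*j^2 + 47*j + 60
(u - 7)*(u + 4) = u^2 - 3*u - 28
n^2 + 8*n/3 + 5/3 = (n + 1)*(n + 5/3)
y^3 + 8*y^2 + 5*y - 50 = (y - 2)*(y + 5)^2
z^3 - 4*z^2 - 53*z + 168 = (z - 8)*(z - 3)*(z + 7)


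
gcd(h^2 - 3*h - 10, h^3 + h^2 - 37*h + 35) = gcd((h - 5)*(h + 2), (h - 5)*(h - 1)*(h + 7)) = h - 5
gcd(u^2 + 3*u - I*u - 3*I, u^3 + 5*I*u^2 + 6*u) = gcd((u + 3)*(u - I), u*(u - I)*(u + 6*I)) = u - I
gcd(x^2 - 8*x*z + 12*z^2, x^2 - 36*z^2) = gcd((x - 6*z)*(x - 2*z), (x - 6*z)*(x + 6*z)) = x - 6*z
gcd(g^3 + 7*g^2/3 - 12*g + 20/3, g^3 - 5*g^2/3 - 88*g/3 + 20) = g^2 + 13*g/3 - 10/3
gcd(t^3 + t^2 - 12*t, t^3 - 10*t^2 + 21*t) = t^2 - 3*t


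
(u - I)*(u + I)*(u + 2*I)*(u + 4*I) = u^4 + 6*I*u^3 - 7*u^2 + 6*I*u - 8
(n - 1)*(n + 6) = n^2 + 5*n - 6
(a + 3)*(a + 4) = a^2 + 7*a + 12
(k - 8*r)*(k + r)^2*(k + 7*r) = k^4 + k^3*r - 57*k^2*r^2 - 113*k*r^3 - 56*r^4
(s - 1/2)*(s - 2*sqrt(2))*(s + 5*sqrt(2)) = s^3 - s^2/2 + 3*sqrt(2)*s^2 - 20*s - 3*sqrt(2)*s/2 + 10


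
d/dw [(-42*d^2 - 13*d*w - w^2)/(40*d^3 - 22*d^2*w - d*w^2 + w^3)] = (-1444*d^4 - 164*d^3*w + 135*d^2*w^2 + 26*d*w^3 + w^4)/(1600*d^6 - 1760*d^5*w + 404*d^4*w^2 + 124*d^3*w^3 - 43*d^2*w^4 - 2*d*w^5 + w^6)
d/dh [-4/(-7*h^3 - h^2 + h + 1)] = 4*(-21*h^2 - 2*h + 1)/(7*h^3 + h^2 - h - 1)^2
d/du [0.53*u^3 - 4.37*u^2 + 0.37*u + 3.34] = 1.59*u^2 - 8.74*u + 0.37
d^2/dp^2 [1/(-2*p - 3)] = -8/(2*p + 3)^3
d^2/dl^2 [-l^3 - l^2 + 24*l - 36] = -6*l - 2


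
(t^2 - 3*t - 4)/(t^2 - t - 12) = (t + 1)/(t + 3)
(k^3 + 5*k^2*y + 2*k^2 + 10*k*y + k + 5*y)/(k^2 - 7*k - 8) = (k^2 + 5*k*y + k + 5*y)/(k - 8)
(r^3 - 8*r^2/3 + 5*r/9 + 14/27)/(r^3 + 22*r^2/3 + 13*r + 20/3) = (27*r^3 - 72*r^2 + 15*r + 14)/(9*(3*r^3 + 22*r^2 + 39*r + 20))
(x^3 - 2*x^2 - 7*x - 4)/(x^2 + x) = x - 3 - 4/x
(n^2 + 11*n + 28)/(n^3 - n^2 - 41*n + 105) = (n + 4)/(n^2 - 8*n + 15)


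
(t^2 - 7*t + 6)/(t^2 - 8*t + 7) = (t - 6)/(t - 7)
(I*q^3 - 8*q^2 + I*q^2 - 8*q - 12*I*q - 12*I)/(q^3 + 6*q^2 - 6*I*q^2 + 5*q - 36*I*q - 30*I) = (I*q^2 - 8*q - 12*I)/(q^2 + q*(5 - 6*I) - 30*I)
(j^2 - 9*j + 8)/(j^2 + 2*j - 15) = (j^2 - 9*j + 8)/(j^2 + 2*j - 15)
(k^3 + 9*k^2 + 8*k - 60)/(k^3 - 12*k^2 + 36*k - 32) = (k^2 + 11*k + 30)/(k^2 - 10*k + 16)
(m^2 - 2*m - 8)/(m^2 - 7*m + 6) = (m^2 - 2*m - 8)/(m^2 - 7*m + 6)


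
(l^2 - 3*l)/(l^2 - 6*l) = (l - 3)/(l - 6)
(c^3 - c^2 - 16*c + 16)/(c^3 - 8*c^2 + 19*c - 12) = (c + 4)/(c - 3)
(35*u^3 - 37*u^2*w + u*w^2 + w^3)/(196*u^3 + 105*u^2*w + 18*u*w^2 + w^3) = (5*u^2 - 6*u*w + w^2)/(28*u^2 + 11*u*w + w^2)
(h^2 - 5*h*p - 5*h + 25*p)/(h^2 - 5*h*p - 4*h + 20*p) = (h - 5)/(h - 4)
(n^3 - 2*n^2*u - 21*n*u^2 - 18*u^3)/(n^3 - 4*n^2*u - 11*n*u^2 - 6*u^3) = (n + 3*u)/(n + u)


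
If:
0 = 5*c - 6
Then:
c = 6/5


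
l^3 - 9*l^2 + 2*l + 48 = (l - 8)*(l - 3)*(l + 2)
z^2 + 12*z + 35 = (z + 5)*(z + 7)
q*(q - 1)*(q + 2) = q^3 + q^2 - 2*q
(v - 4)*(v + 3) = v^2 - v - 12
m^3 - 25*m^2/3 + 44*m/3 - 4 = (m - 6)*(m - 2)*(m - 1/3)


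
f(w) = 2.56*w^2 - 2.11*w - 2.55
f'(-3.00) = -17.47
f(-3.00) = 26.82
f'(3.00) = 13.25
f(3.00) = 14.16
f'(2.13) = 8.80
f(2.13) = 4.57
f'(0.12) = -1.50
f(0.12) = -2.77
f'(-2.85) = -16.70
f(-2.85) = 24.26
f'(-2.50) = -14.91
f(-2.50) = 18.72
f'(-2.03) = -12.50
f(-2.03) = 12.28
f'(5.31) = 25.08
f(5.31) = 58.43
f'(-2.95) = -17.21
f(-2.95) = 25.95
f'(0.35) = -0.32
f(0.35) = -2.97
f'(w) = 5.12*w - 2.11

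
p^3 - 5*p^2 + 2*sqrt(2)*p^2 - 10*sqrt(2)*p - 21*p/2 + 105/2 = (p - 5)*(p - 3*sqrt(2)/2)*(p + 7*sqrt(2)/2)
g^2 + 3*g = g*(g + 3)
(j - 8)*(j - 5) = j^2 - 13*j + 40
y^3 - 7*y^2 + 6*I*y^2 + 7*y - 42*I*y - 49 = (y - 7)*(y - I)*(y + 7*I)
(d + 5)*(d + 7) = d^2 + 12*d + 35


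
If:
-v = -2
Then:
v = 2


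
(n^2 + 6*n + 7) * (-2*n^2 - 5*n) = -2*n^4 - 17*n^3 - 44*n^2 - 35*n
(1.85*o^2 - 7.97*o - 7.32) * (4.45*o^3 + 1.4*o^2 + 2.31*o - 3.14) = 8.2325*o^5 - 32.8765*o^4 - 39.4585*o^3 - 34.4677*o^2 + 8.1166*o + 22.9848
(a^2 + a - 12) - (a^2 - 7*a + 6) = 8*a - 18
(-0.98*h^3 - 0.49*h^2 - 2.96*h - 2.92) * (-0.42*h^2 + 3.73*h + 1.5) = 0.4116*h^5 - 3.4496*h^4 - 2.0545*h^3 - 10.5494*h^2 - 15.3316*h - 4.38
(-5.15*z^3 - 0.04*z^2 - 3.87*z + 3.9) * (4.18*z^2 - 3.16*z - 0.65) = -21.527*z^5 + 16.1068*z^4 - 12.7027*z^3 + 28.5572*z^2 - 9.8085*z - 2.535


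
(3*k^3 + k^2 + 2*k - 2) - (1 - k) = 3*k^3 + k^2 + 3*k - 3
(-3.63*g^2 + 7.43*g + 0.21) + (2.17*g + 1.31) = -3.63*g^2 + 9.6*g + 1.52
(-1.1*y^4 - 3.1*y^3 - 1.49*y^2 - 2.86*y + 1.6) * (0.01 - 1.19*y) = 1.309*y^5 + 3.678*y^4 + 1.7421*y^3 + 3.3885*y^2 - 1.9326*y + 0.016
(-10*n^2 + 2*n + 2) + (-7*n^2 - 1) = -17*n^2 + 2*n + 1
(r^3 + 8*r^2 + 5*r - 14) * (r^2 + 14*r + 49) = r^5 + 22*r^4 + 166*r^3 + 448*r^2 + 49*r - 686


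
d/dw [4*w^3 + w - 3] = 12*w^2 + 1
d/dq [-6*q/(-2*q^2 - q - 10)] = 12*(5 - q^2)/(4*q^4 + 4*q^3 + 41*q^2 + 20*q + 100)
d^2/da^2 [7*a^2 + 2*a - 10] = 14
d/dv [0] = 0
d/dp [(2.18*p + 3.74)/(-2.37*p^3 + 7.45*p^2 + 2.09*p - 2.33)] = (10.3332*p^3 + 10.3504*p^2 - 55.726*p - 12.896)/(5.6169*p^6 - 35.313*p^5 + 45.5959*p^4 + 42.1852*p^3 - 30.3489*p^2 - 9.7394*p + 5.4289)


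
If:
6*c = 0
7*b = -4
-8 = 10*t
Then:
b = -4/7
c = 0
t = -4/5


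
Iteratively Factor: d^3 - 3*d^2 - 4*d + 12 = (d - 2)*(d^2 - d - 6) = (d - 3)*(d - 2)*(d + 2)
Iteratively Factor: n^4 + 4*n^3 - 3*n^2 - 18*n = (n + 3)*(n^3 + n^2 - 6*n) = (n + 3)^2*(n^2 - 2*n) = n*(n + 3)^2*(n - 2)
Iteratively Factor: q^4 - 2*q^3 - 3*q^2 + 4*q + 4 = (q + 1)*(q^3 - 3*q^2 + 4) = (q + 1)^2*(q^2 - 4*q + 4) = (q - 2)*(q + 1)^2*(q - 2)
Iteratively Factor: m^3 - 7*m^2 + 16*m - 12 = (m - 2)*(m^2 - 5*m + 6) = (m - 2)^2*(m - 3)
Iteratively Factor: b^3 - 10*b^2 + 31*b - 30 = (b - 3)*(b^2 - 7*b + 10) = (b - 5)*(b - 3)*(b - 2)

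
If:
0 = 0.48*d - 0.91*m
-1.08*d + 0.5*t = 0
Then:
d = 0.462962962962963*t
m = 0.244200244200244*t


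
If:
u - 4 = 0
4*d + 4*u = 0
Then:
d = -4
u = 4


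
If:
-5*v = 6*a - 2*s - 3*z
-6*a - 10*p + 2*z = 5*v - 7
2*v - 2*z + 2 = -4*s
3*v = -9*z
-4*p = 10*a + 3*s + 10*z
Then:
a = -257/1520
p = 2433/3040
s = -381/760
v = 3/1520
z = -1/1520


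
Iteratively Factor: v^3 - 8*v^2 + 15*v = (v - 3)*(v^2 - 5*v) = (v - 5)*(v - 3)*(v)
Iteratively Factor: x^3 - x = (x - 1)*(x^2 + x) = x*(x - 1)*(x + 1)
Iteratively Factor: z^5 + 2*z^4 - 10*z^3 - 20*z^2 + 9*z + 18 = (z - 3)*(z^4 + 5*z^3 + 5*z^2 - 5*z - 6) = (z - 3)*(z + 3)*(z^3 + 2*z^2 - z - 2) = (z - 3)*(z + 1)*(z + 3)*(z^2 + z - 2) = (z - 3)*(z + 1)*(z + 2)*(z + 3)*(z - 1)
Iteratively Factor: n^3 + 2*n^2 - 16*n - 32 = (n + 4)*(n^2 - 2*n - 8) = (n - 4)*(n + 4)*(n + 2)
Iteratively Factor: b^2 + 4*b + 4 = (b + 2)*(b + 2)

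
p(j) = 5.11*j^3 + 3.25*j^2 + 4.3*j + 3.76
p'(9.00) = 1304.53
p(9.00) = 4030.90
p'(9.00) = 1304.53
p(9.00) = 4030.90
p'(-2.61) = 91.76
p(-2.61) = -76.18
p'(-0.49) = 4.80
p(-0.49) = 1.83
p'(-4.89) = 339.09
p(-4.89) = -537.07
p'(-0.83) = 9.47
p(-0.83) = -0.49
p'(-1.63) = 34.44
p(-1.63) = -16.74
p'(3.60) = 226.38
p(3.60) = 299.77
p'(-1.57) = 31.88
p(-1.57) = -14.76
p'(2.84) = 146.41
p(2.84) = 159.24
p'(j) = 15.33*j^2 + 6.5*j + 4.3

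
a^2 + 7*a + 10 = (a + 2)*(a + 5)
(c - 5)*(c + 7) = c^2 + 2*c - 35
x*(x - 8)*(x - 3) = x^3 - 11*x^2 + 24*x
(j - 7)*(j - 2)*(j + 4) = j^3 - 5*j^2 - 22*j + 56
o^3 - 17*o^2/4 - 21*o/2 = o*(o - 6)*(o + 7/4)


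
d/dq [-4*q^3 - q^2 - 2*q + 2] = -12*q^2 - 2*q - 2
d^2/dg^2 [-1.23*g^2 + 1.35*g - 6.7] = -2.46000000000000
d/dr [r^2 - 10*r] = 2*r - 10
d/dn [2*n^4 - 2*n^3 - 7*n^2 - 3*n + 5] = 8*n^3 - 6*n^2 - 14*n - 3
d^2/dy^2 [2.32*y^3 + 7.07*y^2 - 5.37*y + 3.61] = 13.92*y + 14.14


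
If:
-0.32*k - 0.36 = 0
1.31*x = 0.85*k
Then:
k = -1.12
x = -0.73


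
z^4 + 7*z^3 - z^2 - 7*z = z*(z - 1)*(z + 1)*(z + 7)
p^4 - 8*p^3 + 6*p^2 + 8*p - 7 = (p - 7)*(p - 1)^2*(p + 1)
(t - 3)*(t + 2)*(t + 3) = t^3 + 2*t^2 - 9*t - 18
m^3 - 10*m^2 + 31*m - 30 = (m - 5)*(m - 3)*(m - 2)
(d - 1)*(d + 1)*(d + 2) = d^3 + 2*d^2 - d - 2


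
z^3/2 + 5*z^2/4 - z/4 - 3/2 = (z/2 + 1)*(z - 1)*(z + 3/2)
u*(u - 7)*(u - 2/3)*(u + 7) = u^4 - 2*u^3/3 - 49*u^2 + 98*u/3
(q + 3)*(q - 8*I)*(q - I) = q^3 + 3*q^2 - 9*I*q^2 - 8*q - 27*I*q - 24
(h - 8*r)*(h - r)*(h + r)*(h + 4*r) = h^4 - 4*h^3*r - 33*h^2*r^2 + 4*h*r^3 + 32*r^4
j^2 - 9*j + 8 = (j - 8)*(j - 1)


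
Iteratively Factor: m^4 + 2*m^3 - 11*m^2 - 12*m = (m)*(m^3 + 2*m^2 - 11*m - 12) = m*(m + 1)*(m^2 + m - 12) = m*(m - 3)*(m + 1)*(m + 4)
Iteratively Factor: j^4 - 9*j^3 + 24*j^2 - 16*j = (j - 4)*(j^3 - 5*j^2 + 4*j) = (j - 4)*(j - 1)*(j^2 - 4*j) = (j - 4)^2*(j - 1)*(j)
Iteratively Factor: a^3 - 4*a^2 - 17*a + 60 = (a - 3)*(a^2 - a - 20) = (a - 3)*(a + 4)*(a - 5)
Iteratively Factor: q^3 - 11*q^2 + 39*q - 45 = (q - 3)*(q^2 - 8*q + 15) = (q - 3)^2*(q - 5)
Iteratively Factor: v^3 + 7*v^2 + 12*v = (v + 4)*(v^2 + 3*v) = (v + 3)*(v + 4)*(v)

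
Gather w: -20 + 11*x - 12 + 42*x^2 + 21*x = 42*x^2 + 32*x - 32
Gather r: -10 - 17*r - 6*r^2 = -6*r^2 - 17*r - 10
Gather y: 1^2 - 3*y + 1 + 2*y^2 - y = 2*y^2 - 4*y + 2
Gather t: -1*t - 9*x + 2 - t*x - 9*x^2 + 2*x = t*(-x - 1) - 9*x^2 - 7*x + 2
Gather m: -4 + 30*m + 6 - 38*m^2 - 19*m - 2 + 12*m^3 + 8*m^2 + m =12*m^3 - 30*m^2 + 12*m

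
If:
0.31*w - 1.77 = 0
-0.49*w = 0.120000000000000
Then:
No Solution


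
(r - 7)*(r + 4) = r^2 - 3*r - 28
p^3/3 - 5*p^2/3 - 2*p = p*(p/3 + 1/3)*(p - 6)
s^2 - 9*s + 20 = (s - 5)*(s - 4)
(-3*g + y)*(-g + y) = 3*g^2 - 4*g*y + y^2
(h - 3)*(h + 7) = h^2 + 4*h - 21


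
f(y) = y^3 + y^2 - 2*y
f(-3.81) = -33.17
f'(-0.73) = -1.86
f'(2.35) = 19.27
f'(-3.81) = 33.93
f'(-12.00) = 406.00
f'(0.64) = 0.51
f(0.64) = -0.61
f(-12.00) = -1560.00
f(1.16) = 0.59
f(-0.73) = 1.60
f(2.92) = 27.58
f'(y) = 3*y^2 + 2*y - 2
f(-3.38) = -20.43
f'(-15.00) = 643.00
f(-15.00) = -3120.00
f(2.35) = 13.80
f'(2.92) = 29.42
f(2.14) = 10.10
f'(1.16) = 4.36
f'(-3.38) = 25.51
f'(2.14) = 16.02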